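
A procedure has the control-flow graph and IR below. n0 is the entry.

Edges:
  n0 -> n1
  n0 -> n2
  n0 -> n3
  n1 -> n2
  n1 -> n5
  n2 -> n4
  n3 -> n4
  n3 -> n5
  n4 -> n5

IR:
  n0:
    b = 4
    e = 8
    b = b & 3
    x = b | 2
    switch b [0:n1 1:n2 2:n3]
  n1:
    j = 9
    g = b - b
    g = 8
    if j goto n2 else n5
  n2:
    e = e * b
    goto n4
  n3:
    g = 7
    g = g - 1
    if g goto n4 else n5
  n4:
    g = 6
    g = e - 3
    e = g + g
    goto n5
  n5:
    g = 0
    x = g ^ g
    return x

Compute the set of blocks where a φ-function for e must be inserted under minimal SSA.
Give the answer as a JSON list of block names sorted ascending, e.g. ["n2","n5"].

Answer: ["n4", "n5"]

Derivation:
idom tree: n1←n0 n2←n0 n3←n0 n4←n0 n5←n0
Join-block Dom:
  n2: preds {n0,n1}: {n0} ∩ {n0,n1} = {n0}; idom=n0
  n4: preds {n2,n3}: {n0,n2} ∩ {n0,n3} = {n0}; idom=n0
  n5: preds {n1,n3,n4}: {n0,n1} ∩ {n0,n3} ∩ {n0,n4} = {n0}; idom=n0

DF walk-up:
  join n2 pred n0: · stop@n0
  join n2 pred n1: n1 stop@n0
  join n4 pred n2: n2 stop@n0
  join n4 pred n3: n3 stop@n0
  join n5 pred n1: n1 stop@n0
  join n5 pred n3: n3 stop@n0
  join n5 pred n4: n4 stop@n0
  n0 → ∅
  n1 → {n2,n5}
  n2 → {n4}
  n3 → {n4,n5}
  n4 → {n5}
  n5 → ∅

φ for e: defs {n0,n2,n4}
  DF⁺ = {n4,n5}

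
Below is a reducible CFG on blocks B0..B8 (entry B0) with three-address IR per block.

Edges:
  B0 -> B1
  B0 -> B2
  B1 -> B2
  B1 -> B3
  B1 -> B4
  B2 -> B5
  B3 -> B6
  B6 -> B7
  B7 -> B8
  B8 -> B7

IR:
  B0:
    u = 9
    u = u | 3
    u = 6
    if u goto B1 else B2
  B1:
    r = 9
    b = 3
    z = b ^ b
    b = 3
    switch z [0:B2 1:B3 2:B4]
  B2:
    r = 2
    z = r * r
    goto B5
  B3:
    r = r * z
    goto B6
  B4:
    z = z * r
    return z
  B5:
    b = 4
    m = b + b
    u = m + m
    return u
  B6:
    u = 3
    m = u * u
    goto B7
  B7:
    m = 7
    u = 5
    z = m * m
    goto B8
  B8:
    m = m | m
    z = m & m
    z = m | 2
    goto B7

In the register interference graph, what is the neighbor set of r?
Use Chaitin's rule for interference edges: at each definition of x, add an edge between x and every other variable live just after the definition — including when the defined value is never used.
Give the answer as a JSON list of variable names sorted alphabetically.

def/use:
  B0: def={u} ue=∅
  B1: def={b,r,z} ue=∅
  B2: def={r,z} ue=∅
  B3: def={r} ue={r,z}
  B4: def={z} ue={r,z}
  B5: def={b,m,u} ue=∅
  B6: def={m,u} ue=∅
  B7: def={m,u,z} ue=∅
  B8: def={m,z} ue={m}

Backward fixpoint:
  live B0: ∅→∅
  live B1: ∅→{r,z}
  live B2: ∅→∅
  live B3: {r,z}→∅
  live B4: {r,z}→∅
  live B5: ∅→∅
  live B6: ∅→∅
  live B7: ∅→{m}
  live B8: {m}→∅

Conflict graph:
  b — {r,z}
  m — {u,z}
  r — {b,z}
  u — {m}
  z — {b,m,r}

N(r) = ["b", "z"]

Answer: ["b", "z"]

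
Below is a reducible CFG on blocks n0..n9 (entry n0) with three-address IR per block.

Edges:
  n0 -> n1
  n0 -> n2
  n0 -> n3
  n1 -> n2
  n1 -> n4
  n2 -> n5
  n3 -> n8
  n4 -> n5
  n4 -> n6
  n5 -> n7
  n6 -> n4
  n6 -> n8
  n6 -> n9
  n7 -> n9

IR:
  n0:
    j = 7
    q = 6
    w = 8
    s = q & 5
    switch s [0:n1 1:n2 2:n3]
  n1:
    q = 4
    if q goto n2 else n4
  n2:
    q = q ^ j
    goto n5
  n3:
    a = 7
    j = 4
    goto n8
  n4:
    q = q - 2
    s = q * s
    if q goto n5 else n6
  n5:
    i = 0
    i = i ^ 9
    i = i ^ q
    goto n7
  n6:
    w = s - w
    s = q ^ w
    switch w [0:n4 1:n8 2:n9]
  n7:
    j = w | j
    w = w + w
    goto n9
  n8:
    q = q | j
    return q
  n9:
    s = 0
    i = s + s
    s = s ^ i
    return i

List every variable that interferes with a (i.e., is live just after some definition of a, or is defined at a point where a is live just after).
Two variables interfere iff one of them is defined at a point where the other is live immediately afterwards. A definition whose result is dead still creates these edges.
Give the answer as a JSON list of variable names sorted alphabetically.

Answer: ["q"]

Analysis:
Block summaries:
  n0: def={j,q,s,w} ue=∅
  n1: def={q} ue=∅
  n2: def={q} ue={j,q}
  n3: def={a,j} ue=∅
  n4: def={q,s} ue={q,s}
  n5: def={i} ue={q}
  n6: def={s,w} ue={q,s,w}
  n7: def={j,w} ue={j,w}
  n8: def={q} ue={j,q}
  n9: def={i,s} ue=∅

Liveness:
  live n0: ∅→{j,q,s,w}
  live n1: {j,s,w}→{j,q,s,w}
  live n2: {j,q,w}→{j,q,w}
  live n3: {q}→{j,q}
  live n4: {j,q,s,w}→{j,q,s,w}
  live n5: {j,q,w}→{j,w}
  live n6: {j,q,s,w}→{j,q,s,w}
  live n7: {j,w}→∅
  live n8: {j,q}→∅
  live n9: ∅→∅

Interference:
  a↔{q}
  i↔{j,q,s,w}
  j↔{i,q,s,w}
  q↔{a,i,j,s,w}
  s↔{i,j,q,w}
  w↔{i,j,q,s}

N(a) = ["q"]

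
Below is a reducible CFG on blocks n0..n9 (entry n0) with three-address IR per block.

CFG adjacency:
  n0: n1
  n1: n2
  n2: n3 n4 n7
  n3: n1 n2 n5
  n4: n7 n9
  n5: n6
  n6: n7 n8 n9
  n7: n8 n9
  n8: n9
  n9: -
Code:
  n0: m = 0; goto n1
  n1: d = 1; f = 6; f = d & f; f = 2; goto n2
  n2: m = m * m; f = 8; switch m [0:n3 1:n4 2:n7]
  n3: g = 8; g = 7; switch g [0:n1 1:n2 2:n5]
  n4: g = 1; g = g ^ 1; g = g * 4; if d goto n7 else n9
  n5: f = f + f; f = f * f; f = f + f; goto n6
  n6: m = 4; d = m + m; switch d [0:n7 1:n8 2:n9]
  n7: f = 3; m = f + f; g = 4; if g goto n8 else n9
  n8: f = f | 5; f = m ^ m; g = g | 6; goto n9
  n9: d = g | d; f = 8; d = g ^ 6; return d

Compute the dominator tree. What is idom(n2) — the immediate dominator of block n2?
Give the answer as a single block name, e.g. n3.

Answer: n1

Derivation:
idom tree: n1←n0 n2←n1 n3←n2 n4←n2 n5←n3 n6←n5 n7←n2 n8←n2 n9←n2
Join-block Dom:
  n1: preds {n0,n3}: {n0} ∩ {n0,n1,n2,n3} = {n0}; idom=n0
  n2: preds {n1,n3}: {n0,n1} ∩ {n0,n1,n2,n3} = {n0,n1}; idom=n1
  n7: preds {n2,n4,n6}: {n0,n1,n2} ∩ {n0,n1,n2,n4} ∩ {n0,n1,n2,n3,n5,n6} = {n0,n1,n2}; idom=n2
  n8: preds {n6,n7}: {n0,n1,n2,n3,n5,n6} ∩ {n0,n1,n2,n7} = {n0,n1,n2}; idom=n2
  n9: preds {n4,n6,n7,n8}: {n0,n1,n2,n4} ∩ {n0,n1,n2,n3,n5,n6} ∩ {n0,n1,n2,n7} ∩ {n0,n1,n2,n8} = {n0,n1,n2}; idom=n2

idom(n2) = n1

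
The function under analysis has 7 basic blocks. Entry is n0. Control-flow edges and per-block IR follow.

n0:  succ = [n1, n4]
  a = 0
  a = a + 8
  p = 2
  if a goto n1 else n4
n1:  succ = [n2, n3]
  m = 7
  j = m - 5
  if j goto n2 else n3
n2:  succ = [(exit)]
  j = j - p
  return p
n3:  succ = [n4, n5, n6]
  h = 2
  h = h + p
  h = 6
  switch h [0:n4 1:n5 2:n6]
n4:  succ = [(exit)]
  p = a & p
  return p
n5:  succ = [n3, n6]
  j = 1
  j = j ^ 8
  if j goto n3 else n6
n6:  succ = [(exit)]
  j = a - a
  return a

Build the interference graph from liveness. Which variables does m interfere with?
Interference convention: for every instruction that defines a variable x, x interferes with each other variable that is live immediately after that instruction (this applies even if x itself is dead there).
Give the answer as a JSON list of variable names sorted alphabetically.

Block summaries:
  n0 def {a,p} use ∅
  n1 def {j,m} use ∅
  n2 def {j} use {j,p}
  n3 def {h} use {p}
  n4 def {p} use {a,p}
  n5 def {j} use ∅
  n6 def {j} use {a}

Liveness:
  n0: in=∅ out={a,p}
  n1: in={a,p} out={a,j,p}
  n2: in={j,p} out=∅
  n3: in={a,p} out={a,p}
  n4: in={a,p} out=∅
  n5: in={a,p} out={a,p}
  n6: in={a} out=∅

Conflict graph:
  a↔{h,j,m,p}
  h↔{a,p}
  j↔{a,p}
  m↔{a,p}
  p↔{a,h,j,m}

N(m) = ["a", "p"]

Answer: ["a", "p"]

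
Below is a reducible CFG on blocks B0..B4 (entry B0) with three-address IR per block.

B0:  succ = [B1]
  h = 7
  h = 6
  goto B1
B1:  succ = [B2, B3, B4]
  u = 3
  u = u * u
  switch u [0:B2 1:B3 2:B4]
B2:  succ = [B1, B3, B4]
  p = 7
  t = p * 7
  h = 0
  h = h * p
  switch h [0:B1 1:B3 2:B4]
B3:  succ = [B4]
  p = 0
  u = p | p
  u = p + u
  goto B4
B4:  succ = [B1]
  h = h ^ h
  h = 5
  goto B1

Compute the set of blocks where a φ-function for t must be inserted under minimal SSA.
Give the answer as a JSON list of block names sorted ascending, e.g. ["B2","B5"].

Answer: ["B1", "B3", "B4"]

Working:
idom tree: B1←B0 B2←B1 B3←B1 B4←B1
Join-block Dom:
  B1: preds {B0,B2,B4}: {B0} ∩ {B0,B1,B2} ∩ {B0,B1,B4} = {B0}; idom=B0
  B3: preds {B1,B2}: {B0,B1} ∩ {B0,B1,B2} = {B0,B1}; idom=B1
  B4: preds {B1,B2,B3}: {B0,B1} ∩ {B0,B1,B2} ∩ {B0,B1,B3} = {B0,B1}; idom=B1

DF walk-up:
  B1←B0: walk · to B0
  B1←B2: walk B2→B1 to B0
  B1←B4: walk B4→B1 to B0
  B3←B1: walk · to B1
  B3←B2: walk B2 to B1
  B4←B1: walk · to B1
  B4←B2: walk B2 to B1
  B4←B3: walk B3 to B1
  DF(B0)=∅
  DF(B1)={B1}
  DF(B2)={B1,B3,B4}
  DF(B3)={B4}
  DF(B4)={B1}

φ for t: defs {B2}
  DF⁺ = {B1,B3,B4}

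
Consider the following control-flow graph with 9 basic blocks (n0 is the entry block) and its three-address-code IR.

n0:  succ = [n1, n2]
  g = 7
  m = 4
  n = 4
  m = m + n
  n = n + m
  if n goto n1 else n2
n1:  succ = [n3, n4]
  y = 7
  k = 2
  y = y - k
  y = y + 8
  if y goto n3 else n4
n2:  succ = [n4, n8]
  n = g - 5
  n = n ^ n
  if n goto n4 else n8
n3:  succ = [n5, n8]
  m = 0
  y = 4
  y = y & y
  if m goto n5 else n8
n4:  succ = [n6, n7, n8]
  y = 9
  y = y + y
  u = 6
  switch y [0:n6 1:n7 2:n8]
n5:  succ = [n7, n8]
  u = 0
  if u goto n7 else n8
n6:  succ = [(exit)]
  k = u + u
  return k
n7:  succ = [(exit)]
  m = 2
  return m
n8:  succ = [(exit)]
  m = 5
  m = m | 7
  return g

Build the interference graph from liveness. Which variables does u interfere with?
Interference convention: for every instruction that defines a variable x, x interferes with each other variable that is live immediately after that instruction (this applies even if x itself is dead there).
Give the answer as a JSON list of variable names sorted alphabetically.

Answer: ["g", "y"]

Working:
def/use:
  n0: {g,m,n} / ∅
  n1: {k,y} / ∅
  n2: {n} / {g}
  n3: {m,y} / ∅
  n4: {u,y} / ∅
  n5: {u} / ∅
  n6: {k} / {u}
  n7: {m} / ∅
  n8: {m} / {g}

Backward fixpoint:
  n0: in=∅ out={g}
  n1: in={g} out={g}
  n2: in={g} out={g}
  n3: in={g} out={g}
  n4: in={g} out={g,u}
  n5: in={g} out={g}
  n6: in={u} out=∅
  n7: in=∅ out=∅
  n8: in={g} out=∅

Interfere edges:
  g↔{k,m,n,u,y}
  k↔{g,y}
  m↔{g,n,y}
  n↔{g,m}
  u↔{g,y}
  y↔{g,k,m,u}

N(u) = ["g", "y"]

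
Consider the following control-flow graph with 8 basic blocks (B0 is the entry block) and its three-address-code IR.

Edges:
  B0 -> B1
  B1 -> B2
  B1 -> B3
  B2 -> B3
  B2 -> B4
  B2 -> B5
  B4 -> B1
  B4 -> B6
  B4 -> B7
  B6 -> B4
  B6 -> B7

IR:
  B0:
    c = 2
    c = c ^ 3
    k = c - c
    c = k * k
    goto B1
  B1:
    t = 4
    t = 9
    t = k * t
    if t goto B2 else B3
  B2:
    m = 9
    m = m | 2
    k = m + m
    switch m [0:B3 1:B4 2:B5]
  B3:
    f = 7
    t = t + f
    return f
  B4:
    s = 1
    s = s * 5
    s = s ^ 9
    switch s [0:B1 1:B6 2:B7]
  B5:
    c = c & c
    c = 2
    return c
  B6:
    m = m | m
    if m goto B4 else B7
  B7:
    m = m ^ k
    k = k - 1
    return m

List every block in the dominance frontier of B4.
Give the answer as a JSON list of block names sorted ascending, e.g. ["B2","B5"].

idom tree: B1←B0 B2←B1 B3←B1 B4←B2 B5←B2 B6←B4 B7←B4
Dom at joins:
  B1: preds {B0,B4}: {B0} ∩ {B0,B1,B2,B4} = {B0}; idom=B0
  B3: preds {B1,B2}: {B0,B1} ∩ {B0,B1,B2} = {B0,B1}; idom=B1
  B4: preds {B2,B6}: {B0,B1,B2} ∩ {B0,B1,B2,B4,B6} = {B0,B1,B2}; idom=B2
  B7: preds {B4,B6}: {B0,B1,B2,B4} ∩ {B0,B1,B2,B4,B6} = {B0,B1,B2,B4}; idom=B4

DF derivation:
  join B1 pred B0: · stop@B0
  join B1 pred B4: B4→B2→B1 stop@B0
  join B3 pred B1: · stop@B1
  join B3 pred B2: B2 stop@B1
  join B4 pred B2: · stop@B2
  join B4 pred B6: B6→B4 stop@B2
  join B7 pred B4: · stop@B4
  join B7 pred B6: B6 stop@B4
  B0 → ∅
  B1 → {B1}
  B2 → {B1,B3}
  B3 → ∅
  B4 → {B1,B4}
  B5 → ∅
  B6 → {B4,B7}
  B7 → ∅

DF(B4) = ["B1", "B4"]

Answer: ["B1", "B4"]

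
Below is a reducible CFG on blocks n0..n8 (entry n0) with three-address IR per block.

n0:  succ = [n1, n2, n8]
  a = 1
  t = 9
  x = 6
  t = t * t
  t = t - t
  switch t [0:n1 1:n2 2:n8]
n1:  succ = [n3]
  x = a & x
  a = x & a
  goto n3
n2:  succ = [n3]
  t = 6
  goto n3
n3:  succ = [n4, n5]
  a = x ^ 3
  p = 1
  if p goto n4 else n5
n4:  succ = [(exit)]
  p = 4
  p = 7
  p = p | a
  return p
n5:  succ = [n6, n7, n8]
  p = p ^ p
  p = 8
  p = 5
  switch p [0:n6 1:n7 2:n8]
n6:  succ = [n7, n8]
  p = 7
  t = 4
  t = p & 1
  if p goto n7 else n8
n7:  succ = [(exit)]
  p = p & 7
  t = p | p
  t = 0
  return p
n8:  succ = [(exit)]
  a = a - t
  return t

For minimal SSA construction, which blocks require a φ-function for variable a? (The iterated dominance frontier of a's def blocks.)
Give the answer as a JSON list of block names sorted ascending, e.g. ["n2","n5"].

idom tree: n1←n0 n2←n0 n3←n0 n4←n3 n5←n3 n6←n5 n7←n5 n8←n0
Dom∩ at merges:
  n3: preds {n1,n2}: {n0,n1} ∩ {n0,n2} = {n0}; idom=n0
  n7: preds {n5,n6}: {n0,n3,n5} ∩ {n0,n3,n5,n6} = {n0,n3,n5}; idom=n5
  n8: preds {n0,n5,n6}: {n0} ∩ {n0,n3,n5} ∩ {n0,n3,n5,n6} = {n0}; idom=n0

DF derivation:
  n3←n1: walk n1 to n0
  n3←n2: walk n2 to n0
  n7←n5: walk · to n5
  n7←n6: walk n6 to n5
  n8←n0: walk · to n0
  n8←n5: walk n5→n3 to n0
  n8←n6: walk n6→n5→n3 to n0
  n0 → ∅
  n1 → {n3}
  n2 → {n3}
  n3 → {n8}
  n4 → ∅
  n5 → {n8}
  n6 → {n7,n8}
  n7 → ∅
  n8 → ∅

φ for a: defs {n0,n1,n3,n8}
  DF⁺ = {n3,n8}

Answer: ["n3", "n8"]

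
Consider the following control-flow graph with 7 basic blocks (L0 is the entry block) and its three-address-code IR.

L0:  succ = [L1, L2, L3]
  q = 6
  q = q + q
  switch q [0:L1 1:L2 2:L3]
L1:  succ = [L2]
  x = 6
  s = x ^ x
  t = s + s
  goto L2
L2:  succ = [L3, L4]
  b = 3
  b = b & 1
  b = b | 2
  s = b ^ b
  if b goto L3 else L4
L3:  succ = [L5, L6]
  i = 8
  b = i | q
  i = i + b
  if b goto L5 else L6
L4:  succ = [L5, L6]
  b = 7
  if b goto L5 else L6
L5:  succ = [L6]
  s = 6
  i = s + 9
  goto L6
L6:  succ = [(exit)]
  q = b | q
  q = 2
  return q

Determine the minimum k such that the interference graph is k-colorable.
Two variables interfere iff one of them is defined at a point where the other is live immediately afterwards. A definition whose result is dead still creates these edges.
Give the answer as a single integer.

Answer: 3

Working:
Per-block:
  L0: def={q} ue=∅
  L1: def={s,t,x} ue=∅
  L2: def={b,s} ue=∅
  L3: def={b,i} ue={q}
  L4: def={b} ue=∅
  L5: def={i,s} ue=∅
  L6: def={q} ue={b,q}

Backward fixpoint:
  live L0: ∅→{q}
  live L1: {q}→{q}
  live L2: {q}→{q}
  live L3: {q}→{b,q}
  live L4: {q}→{b,q}
  live L5: {b,q}→{b,q}
  live L6: {b,q}→∅

Conflict graph:
  b — {i,q,s}
  i — {b,q}
  q — {b,i,s,t,x}
  s — {b,q}
  t — {q}
  x — {q}

Registers:
  clique {b,i,q} ⇒ need ≥ 3
  assign b→R1 i→R2 q→R0 s→R2 t→R1 x→R1 — no edge inside a register ⇒ χ ≤ 3
  χ = 3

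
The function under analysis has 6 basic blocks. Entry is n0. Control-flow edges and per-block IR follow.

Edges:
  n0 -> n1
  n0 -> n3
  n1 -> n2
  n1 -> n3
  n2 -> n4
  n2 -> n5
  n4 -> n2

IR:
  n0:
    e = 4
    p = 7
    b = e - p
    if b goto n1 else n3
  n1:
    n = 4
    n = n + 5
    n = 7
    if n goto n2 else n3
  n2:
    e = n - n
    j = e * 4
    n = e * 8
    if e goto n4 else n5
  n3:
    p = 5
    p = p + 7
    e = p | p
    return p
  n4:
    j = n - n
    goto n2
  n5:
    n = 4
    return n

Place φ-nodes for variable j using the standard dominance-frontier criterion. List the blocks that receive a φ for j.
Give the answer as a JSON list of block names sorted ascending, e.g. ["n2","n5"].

Answer: ["n2"]

Derivation:
idom tree: n1←n0 n2←n1 n3←n0 n4←n2 n5←n2
Dom∩ at merges:
  n2: preds {n1,n4}: {n0,n1} ∩ {n0,n1,n2,n4} = {n0,n1}; idom=n1
  n3: preds {n0,n1}: {n0} ∩ {n0,n1} = {n0}; idom=n0

DF walk-up:
  join n2 pred n1: · stop@n1
  join n2 pred n4: n4→n2 stop@n1
  join n3 pred n0: · stop@n0
  join n3 pred n1: n1 stop@n0
  n0 → ∅
  n1 → {n3}
  n2 → {n2}
  n3 → ∅
  n4 → {n2}
  n5 → ∅

φ for j: defs {n2,n4}
  DF⁺ = {n2}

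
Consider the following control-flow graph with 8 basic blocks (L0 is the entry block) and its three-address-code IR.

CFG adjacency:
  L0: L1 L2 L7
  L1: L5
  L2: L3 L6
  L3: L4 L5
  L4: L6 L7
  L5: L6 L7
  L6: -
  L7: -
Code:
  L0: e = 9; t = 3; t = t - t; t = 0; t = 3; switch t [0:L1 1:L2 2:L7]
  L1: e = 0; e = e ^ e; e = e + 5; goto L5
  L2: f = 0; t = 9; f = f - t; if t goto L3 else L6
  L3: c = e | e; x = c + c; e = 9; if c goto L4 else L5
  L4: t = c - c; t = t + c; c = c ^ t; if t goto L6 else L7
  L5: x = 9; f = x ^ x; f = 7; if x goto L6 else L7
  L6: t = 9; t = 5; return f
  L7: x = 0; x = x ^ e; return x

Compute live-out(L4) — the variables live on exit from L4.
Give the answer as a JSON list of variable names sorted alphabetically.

Answer: ["e", "f"]

Analysis:
Block summaries:
  L0: def={e,t} ue=∅
  L1: def={e} ue=∅
  L2: def={f,t} ue=∅
  L3: def={c,e,x} ue={e}
  L4: def={c,t} ue={c}
  L5: def={f,x} ue=∅
  L6: def={t} ue={f}
  L7: def={x} ue={e}

Backward fixpoint:
  live L0: ∅→{e}
  live L1: ∅→{e}
  live L2: {e}→{e,f}
  live L3: {e,f}→{c,e,f}
  live L4: {c,e,f}→{e,f}
  live L5: {e}→{e,f}
  live L6: {f}→∅
  live L7: {e}→∅

live-out(L4) = ["e", "f"]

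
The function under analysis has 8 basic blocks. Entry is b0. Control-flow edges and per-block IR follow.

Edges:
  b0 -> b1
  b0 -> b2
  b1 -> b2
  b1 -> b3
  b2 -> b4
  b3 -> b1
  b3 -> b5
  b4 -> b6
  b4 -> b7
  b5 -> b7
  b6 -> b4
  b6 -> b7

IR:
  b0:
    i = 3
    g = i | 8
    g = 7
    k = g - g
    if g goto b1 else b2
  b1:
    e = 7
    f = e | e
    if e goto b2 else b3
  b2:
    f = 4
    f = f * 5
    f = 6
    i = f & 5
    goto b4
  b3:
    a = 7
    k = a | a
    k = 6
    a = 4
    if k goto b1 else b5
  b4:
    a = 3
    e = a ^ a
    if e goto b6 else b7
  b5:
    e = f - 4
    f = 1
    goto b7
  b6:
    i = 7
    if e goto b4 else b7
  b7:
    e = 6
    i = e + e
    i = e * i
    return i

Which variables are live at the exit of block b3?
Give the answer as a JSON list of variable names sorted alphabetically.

def/use:
  b0: def={g,i,k} ue=∅
  b1: def={e,f} ue=∅
  b2: def={f,i} ue=∅
  b3: def={a,k} ue=∅
  b4: def={a,e} ue=∅
  b5: def={e,f} ue={f}
  b6: def={i} ue={e}
  b7: def={e,i} ue=∅

Liveness:
  live b0: ∅→∅
  live b1: ∅→{f}
  live b2: ∅→∅
  live b3: {f}→{f}
  live b4: ∅→{e}
  live b5: {f}→∅
  live b6: {e}→∅
  live b7: ∅→∅

live-out(b3) = ["f"]

Answer: ["f"]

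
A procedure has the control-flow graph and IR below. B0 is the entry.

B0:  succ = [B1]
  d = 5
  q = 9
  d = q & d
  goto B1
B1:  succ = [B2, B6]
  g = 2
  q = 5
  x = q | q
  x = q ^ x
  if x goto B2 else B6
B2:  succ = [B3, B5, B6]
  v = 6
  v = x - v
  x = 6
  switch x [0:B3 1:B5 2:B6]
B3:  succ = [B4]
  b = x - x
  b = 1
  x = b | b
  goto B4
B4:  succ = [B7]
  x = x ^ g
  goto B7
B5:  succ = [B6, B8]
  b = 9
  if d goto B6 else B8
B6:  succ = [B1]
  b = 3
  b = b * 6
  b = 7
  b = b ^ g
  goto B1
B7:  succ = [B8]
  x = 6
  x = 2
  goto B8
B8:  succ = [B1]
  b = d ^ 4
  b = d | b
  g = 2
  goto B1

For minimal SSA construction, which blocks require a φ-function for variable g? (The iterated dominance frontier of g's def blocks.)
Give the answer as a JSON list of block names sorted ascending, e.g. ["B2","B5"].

idom tree: B1←B0 B2←B1 B3←B2 B4←B3 B5←B2 B6←B1 B7←B4 B8←B2
Dom∩ at merges:
  B1: preds {B0,B6,B8}: {B0} ∩ {B0,B1,B6} ∩ {B0,B1,B2,B8} = {B0}; idom=B0
  B6: preds {B1,B2,B5}: {B0,B1} ∩ {B0,B1,B2} ∩ {B0,B1,B2,B5} = {B0,B1}; idom=B1
  B8: preds {B5,B7}: {B0,B1,B2,B5} ∩ {B0,B1,B2,B3,B4,B7} = {B0,B1,B2}; idom=B2

DF walk-up:
  B1←B0: walk · to B0
  B1←B6: walk B6→B1 to B0
  B1←B8: walk B8→B2→B1 to B0
  B6←B1: walk · to B1
  B6←B2: walk B2 to B1
  B6←B5: walk B5→B2 to B1
  B8←B5: walk B5 to B2
  B8←B7: walk B7→B4→B3 to B2
  B0 → ∅
  B1 → {B1}
  B2 → {B1,B6}
  B3 → {B8}
  B4 → {B8}
  B5 → {B6,B8}
  B6 → {B1}
  B7 → {B8}
  B8 → {B1}

φ for g: defs {B1,B8}
  DF⁺ = {B1}

Answer: ["B1"]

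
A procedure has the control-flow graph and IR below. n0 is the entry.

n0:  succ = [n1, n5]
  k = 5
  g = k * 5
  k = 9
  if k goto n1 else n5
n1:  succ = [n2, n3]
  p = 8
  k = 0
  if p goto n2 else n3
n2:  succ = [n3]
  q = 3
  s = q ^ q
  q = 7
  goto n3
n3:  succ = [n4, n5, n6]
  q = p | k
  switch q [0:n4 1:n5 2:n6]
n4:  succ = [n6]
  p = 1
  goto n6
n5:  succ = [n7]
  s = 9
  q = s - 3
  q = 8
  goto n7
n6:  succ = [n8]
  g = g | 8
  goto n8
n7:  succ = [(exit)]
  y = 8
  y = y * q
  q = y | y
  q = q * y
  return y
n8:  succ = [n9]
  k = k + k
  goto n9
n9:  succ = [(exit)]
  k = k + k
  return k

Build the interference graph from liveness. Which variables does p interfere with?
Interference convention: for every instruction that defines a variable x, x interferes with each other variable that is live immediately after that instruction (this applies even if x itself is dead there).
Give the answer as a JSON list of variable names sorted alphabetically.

Answer: ["g", "k", "q", "s"]

Working:
Per-block:
  n0: def={g,k} ue=∅
  n1: def={k,p} ue=∅
  n2: def={q,s} ue=∅
  n3: def={q} ue={k,p}
  n4: def={p} ue=∅
  n5: def={q,s} ue=∅
  n6: def={g} ue={g}
  n7: def={q,y} ue={q}
  n8: def={k} ue={k}
  n9: def={k} ue={k}

Backward fixpoint:
  n0 li=∅ lo={g}
  n1 li={g} lo={g,k,p}
  n2 li={g,k,p} lo={g,k,p}
  n3 li={g,k,p} lo={g,k}
  n4 li={g,k} lo={g,k}
  n5 li=∅ lo={q}
  n6 li={g,k} lo={k}
  n7 li={q} lo=∅
  n8 li={k} lo={k}
  n9 li={k} lo=∅

Interference:
  g — {k,p,q,s}
  k — {g,p,q,s}
  p — {g,k,q,s}
  q — {g,k,p,y}
  s — {g,k,p}
  y — {q}

N(p) = ["g", "k", "q", "s"]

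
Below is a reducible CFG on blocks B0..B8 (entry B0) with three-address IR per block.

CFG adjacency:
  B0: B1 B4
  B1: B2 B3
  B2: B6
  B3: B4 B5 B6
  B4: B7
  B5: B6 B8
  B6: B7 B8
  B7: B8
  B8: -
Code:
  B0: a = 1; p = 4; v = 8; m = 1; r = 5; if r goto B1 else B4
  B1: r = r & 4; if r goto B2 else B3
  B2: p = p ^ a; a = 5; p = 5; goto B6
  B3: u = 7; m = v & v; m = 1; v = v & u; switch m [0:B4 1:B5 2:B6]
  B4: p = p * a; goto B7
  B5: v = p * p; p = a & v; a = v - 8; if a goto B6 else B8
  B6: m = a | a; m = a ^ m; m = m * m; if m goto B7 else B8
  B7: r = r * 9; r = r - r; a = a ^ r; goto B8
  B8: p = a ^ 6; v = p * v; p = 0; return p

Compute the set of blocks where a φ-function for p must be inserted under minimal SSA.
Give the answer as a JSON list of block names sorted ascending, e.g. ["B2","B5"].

idom tree: B1←B0 B2←B1 B3←B1 B4←B0 B5←B3 B6←B1 B7←B0 B8←B0
Join-block Dom:
  B4: preds {B0,B3}: {B0} ∩ {B0,B1,B3} = {B0}; idom=B0
  B6: preds {B2,B3,B5}: {B0,B1,B2} ∩ {B0,B1,B3} ∩ {B0,B1,B3,B5} = {B0,B1}; idom=B1
  B7: preds {B4,B6}: {B0,B4} ∩ {B0,B1,B6} = {B0}; idom=B0
  B8: preds {B5,B6,B7}: {B0,B1,B3,B5} ∩ {B0,B1,B6} ∩ {B0,B7} = {B0}; idom=B0

Frontier:
  B4←B0: walk · to B0
  B4←B3: walk B3→B1 to B0
  B6←B2: walk B2 to B1
  B6←B3: walk B3 to B1
  B6←B5: walk B5→B3 to B1
  B7←B4: walk B4 to B0
  B7←B6: walk B6→B1 to B0
  B8←B5: walk B5→B3→B1 to B0
  B8←B6: walk B6→B1 to B0
  B8←B7: walk B7 to B0
  B0 → ∅
  B1 → {B4,B7,B8}
  B2 → {B6}
  B3 → {B4,B6,B8}
  B4 → {B7}
  B5 → {B6,B8}
  B6 → {B7,B8}
  B7 → {B8}
  B8 → ∅

φ for p: defs {B0,B2,B4,B5,B8}
  DF⁺ = {B6,B7,B8}

Answer: ["B6", "B7", "B8"]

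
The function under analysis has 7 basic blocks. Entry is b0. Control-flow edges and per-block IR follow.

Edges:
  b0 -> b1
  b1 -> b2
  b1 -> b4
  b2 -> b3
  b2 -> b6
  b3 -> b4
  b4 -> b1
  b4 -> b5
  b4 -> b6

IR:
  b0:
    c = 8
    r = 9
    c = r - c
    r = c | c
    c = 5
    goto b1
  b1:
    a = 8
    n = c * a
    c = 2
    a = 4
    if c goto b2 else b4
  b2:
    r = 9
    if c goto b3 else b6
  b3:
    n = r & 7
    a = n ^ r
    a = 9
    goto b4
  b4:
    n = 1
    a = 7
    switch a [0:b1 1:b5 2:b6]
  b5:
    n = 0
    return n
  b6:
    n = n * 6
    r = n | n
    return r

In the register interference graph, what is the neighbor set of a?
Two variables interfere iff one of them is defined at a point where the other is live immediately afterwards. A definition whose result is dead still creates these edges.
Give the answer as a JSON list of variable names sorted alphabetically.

def/use:
  b0: def={c,r} ue=∅
  b1: def={a,c,n} ue={c}
  b2: def={r} ue={c}
  b3: def={a,n} ue={r}
  b4: def={a,n} ue=∅
  b5: def={n} ue=∅
  b6: def={n,r} ue={n}

Liveness:
  live b0: ∅→{c}
  live b1: {c}→{c,n}
  live b2: {c,n}→{c,n,r}
  live b3: {c,r}→{c}
  live b4: {c}→{c,n}
  live b5: ∅→∅
  live b6: {n}→∅

Interference:
  a — {c,n}
  c — {a,n,r}
  n — {a,c,r}
  r — {c,n}

N(a) = ["c", "n"]

Answer: ["c", "n"]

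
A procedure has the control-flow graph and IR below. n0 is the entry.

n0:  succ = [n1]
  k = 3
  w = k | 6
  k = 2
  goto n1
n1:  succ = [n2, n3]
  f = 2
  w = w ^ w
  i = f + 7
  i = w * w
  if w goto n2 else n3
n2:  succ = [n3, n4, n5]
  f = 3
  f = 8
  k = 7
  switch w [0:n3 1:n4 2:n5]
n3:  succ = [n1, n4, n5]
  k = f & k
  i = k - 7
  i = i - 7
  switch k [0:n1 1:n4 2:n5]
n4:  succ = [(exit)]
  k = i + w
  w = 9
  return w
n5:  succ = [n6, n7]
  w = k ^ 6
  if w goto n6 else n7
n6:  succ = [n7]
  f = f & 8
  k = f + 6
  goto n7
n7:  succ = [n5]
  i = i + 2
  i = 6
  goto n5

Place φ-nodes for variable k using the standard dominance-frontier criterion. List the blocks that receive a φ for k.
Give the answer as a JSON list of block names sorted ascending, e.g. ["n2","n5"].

Answer: ["n1", "n3", "n4", "n5", "n7"]

Analysis:
idom tree: n1←n0 n2←n1 n3←n1 n4←n1 n5←n1 n6←n5 n7←n5
Dom at joins:
  n1: preds {n0,n3}: {n0} ∩ {n0,n1,n3} = {n0}; idom=n0
  n3: preds {n1,n2}: {n0,n1} ∩ {n0,n1,n2} = {n0,n1}; idom=n1
  n4: preds {n2,n3}: {n0,n1,n2} ∩ {n0,n1,n3} = {n0,n1}; idom=n1
  n5: preds {n2,n3,n7}: {n0,n1,n2} ∩ {n0,n1,n3} ∩ {n0,n1,n5,n7} = {n0,n1}; idom=n1
  n7: preds {n5,n6}: {n0,n1,n5} ∩ {n0,n1,n5,n6} = {n0,n1,n5}; idom=n5

DF walk-up:
  n1←n0: walk · to n0
  n1←n3: walk n3→n1 to n0
  n3←n1: walk · to n1
  n3←n2: walk n2 to n1
  n4←n2: walk n2 to n1
  n4←n3: walk n3 to n1
  n5←n2: walk n2 to n1
  n5←n3: walk n3 to n1
  n5←n7: walk n7→n5 to n1
  n7←n5: walk · to n5
  n7←n6: walk n6 to n5
  DF(n0)=∅
  DF(n1)={n1}
  DF(n2)={n3,n4,n5}
  DF(n3)={n1,n4,n5}
  DF(n4)=∅
  DF(n5)={n5}
  DF(n6)={n7}
  DF(n7)={n5}

φ for k: defs {n0,n2,n3,n4,n6}
  DF⁺ = {n1,n3,n4,n5,n7}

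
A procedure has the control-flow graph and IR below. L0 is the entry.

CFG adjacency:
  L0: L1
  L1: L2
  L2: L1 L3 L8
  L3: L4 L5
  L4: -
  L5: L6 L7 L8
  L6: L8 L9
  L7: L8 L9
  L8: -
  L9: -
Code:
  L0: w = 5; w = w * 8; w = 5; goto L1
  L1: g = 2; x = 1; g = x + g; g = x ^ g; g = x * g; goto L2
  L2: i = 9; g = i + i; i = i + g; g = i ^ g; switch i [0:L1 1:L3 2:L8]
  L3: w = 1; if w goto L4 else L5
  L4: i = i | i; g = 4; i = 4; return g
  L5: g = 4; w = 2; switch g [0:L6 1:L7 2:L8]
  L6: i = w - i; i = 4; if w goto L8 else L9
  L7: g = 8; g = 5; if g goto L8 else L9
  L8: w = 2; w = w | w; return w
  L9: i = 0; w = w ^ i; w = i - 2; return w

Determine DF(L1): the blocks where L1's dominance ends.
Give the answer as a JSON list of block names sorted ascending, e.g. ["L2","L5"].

Answer: ["L1"]

Derivation:
idom tree: L1←L0 L2←L1 L3←L2 L4←L3 L5←L3 L6←L5 L7←L5 L8←L2 L9←L5
Join-block Dom:
  L1: preds {L0,L2}: {L0} ∩ {L0,L1,L2} = {L0}; idom=L0
  L8: preds {L2,L5,L6,L7}: {L0,L1,L2} ∩ {L0,L1,L2,L3,L5} ∩ {L0,L1,L2,L3,L5,L6} ∩ {L0,L1,L2,L3,L5,L7} = {L0,L1,L2}; idom=L2
  L9: preds {L6,L7}: {L0,L1,L2,L3,L5,L6} ∩ {L0,L1,L2,L3,L5,L7} = {L0,L1,L2,L3,L5}; idom=L5

DF walk-up:
  join L1 pred L0: · stop@L0
  join L1 pred L2: L2→L1 stop@L0
  join L8 pred L2: · stop@L2
  join L8 pred L5: L5→L3 stop@L2
  join L8 pred L6: L6→L5→L3 stop@L2
  join L8 pred L7: L7→L5→L3 stop@L2
  join L9 pred L6: L6 stop@L5
  join L9 pred L7: L7 stop@L5
  L0: DF=∅
  L1: DF={L1}
  L2: DF={L1}
  L3: DF={L8}
  L4: DF=∅
  L5: DF={L8}
  L6: DF={L8,L9}
  L7: DF={L8,L9}
  L8: DF=∅
  L9: DF=∅

DF(L1) = ["L1"]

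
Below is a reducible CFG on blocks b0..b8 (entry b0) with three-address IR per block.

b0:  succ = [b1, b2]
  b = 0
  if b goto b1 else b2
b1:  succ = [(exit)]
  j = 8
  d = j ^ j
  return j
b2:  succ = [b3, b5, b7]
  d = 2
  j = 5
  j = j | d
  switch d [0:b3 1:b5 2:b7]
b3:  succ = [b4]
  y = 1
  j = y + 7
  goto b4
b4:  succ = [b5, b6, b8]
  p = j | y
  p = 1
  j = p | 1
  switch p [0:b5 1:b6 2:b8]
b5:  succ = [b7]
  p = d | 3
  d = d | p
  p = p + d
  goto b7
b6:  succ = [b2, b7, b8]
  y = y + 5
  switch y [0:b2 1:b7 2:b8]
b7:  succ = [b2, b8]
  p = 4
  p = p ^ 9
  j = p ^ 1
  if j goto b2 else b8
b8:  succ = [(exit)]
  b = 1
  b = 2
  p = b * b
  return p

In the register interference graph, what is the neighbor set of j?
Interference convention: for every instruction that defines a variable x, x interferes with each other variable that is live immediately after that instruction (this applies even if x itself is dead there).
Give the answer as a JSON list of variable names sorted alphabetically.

Answer: ["d", "p", "y"]

Analysis:
def/use:
  b0 def {b} use ∅
  b1 def {d,j} use ∅
  b2 def {d,j} use ∅
  b3 def {j,y} use ∅
  b4 def {j,p} use {j,y}
  b5 def {d,p} use {d}
  b6 def {y} use {y}
  b7 def {j,p} use ∅
  b8 def {b,p} use ∅

Backward fixpoint:
  b0: in=∅ out=∅
  b1: in=∅ out=∅
  b2: in=∅ out={d}
  b3: in={d} out={d,j,y}
  b4: in={d,j,y} out={d,y}
  b5: in={d} out=∅
  b6: in={y} out=∅
  b7: in=∅ out=∅
  b8: in=∅ out=∅

Interference:
  b: ∅
  d: {j,p,y}
  j: {d,p,y}
  p: {d,j,y}
  y: {d,j,p}

N(j) = ["d", "p", "y"]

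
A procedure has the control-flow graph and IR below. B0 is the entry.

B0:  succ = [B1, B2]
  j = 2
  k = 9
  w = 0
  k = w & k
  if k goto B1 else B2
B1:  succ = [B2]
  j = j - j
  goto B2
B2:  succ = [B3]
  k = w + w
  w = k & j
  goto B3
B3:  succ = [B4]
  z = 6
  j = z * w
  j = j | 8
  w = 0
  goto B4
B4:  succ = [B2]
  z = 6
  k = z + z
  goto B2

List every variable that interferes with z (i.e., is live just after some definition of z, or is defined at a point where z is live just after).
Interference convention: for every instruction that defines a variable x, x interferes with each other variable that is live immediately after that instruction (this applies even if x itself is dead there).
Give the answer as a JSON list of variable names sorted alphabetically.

Answer: ["j", "w"]

Derivation:
def/use:
  B0: def={j,k,w} ue=∅
  B1: def={j} ue={j}
  B2: def={k,w} ue={j,w}
  B3: def={j,w,z} ue={w}
  B4: def={k,z} ue=∅

Live sets:
  live B0: ∅→{j,w}
  live B1: {j,w}→{j,w}
  live B2: {j,w}→{w}
  live B3: {w}→{j,w}
  live B4: {j,w}→{j,w}

Interference:
  j — {k,w,z}
  k — {j,w}
  w — {j,k,z}
  z — {j,w}

N(z) = ["j", "w"]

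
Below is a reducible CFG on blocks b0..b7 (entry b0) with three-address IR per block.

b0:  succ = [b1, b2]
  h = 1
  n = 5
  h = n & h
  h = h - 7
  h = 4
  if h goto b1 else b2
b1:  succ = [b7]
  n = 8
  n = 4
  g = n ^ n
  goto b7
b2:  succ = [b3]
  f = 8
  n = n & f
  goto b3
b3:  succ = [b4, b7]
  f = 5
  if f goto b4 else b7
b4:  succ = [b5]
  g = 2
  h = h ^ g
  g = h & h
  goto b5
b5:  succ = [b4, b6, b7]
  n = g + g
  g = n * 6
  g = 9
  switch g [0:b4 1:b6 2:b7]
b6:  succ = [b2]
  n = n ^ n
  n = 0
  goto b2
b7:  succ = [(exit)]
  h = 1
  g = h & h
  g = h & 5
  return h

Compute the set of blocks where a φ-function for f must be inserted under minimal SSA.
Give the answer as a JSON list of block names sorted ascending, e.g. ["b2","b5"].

idom tree: b1←b0 b2←b0 b3←b2 b4←b3 b5←b4 b6←b5 b7←b0
Dom at joins:
  b2: preds {b0,b6}: {b0} ∩ {b0,b2,b3,b4,b5,b6} = {b0}; idom=b0
  b4: preds {b3,b5}: {b0,b2,b3} ∩ {b0,b2,b3,b4,b5} = {b0,b2,b3}; idom=b3
  b7: preds {b1,b3,b5}: {b0,b1} ∩ {b0,b2,b3} ∩ {b0,b2,b3,b4,b5} = {b0}; idom=b0

Frontier:
  b2←b0: walk · to b0
  b2←b6: walk b6→b5→b4→b3→b2 to b0
  b4←b3: walk · to b3
  b4←b5: walk b5→b4 to b3
  b7←b1: walk b1 to b0
  b7←b3: walk b3→b2 to b0
  b7←b5: walk b5→b4→b3→b2 to b0
  b0: DF=∅
  b1: DF={b7}
  b2: DF={b2,b7}
  b3: DF={b2,b7}
  b4: DF={b2,b4,b7}
  b5: DF={b2,b4,b7}
  b6: DF={b2}
  b7: DF=∅

φ for f: defs {b2,b3}
  DF⁺ = {b2,b7}

Answer: ["b2", "b7"]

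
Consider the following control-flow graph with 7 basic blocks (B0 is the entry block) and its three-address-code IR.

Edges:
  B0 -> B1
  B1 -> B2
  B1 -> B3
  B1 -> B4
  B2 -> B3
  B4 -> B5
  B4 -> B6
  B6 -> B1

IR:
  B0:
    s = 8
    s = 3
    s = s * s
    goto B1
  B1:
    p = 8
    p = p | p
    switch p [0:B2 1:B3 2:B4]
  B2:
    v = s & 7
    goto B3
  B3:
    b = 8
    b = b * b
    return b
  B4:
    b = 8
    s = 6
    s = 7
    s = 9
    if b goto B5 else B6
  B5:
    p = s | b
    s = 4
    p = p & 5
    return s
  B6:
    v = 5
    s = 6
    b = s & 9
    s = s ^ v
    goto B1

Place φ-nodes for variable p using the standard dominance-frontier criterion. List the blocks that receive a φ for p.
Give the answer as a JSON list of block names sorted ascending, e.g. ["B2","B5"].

idom tree: B1←B0 B2←B1 B3←B1 B4←B1 B5←B4 B6←B4
Join-block Dom:
  B1: preds {B0,B6}: {B0} ∩ {B0,B1,B4,B6} = {B0}; idom=B0
  B3: preds {B1,B2}: {B0,B1} ∩ {B0,B1,B2} = {B0,B1}; idom=B1

Frontier:
  join B1 pred B0: · stop@B0
  join B1 pred B6: B6→B4→B1 stop@B0
  join B3 pred B1: · stop@B1
  join B3 pred B2: B2 stop@B1
  B0 → ∅
  B1 → {B1}
  B2 → {B3}
  B3 → ∅
  B4 → {B1}
  B5 → ∅
  B6 → {B1}

φ for p: defs {B1,B5}
  DF⁺ = {B1}

Answer: ["B1"]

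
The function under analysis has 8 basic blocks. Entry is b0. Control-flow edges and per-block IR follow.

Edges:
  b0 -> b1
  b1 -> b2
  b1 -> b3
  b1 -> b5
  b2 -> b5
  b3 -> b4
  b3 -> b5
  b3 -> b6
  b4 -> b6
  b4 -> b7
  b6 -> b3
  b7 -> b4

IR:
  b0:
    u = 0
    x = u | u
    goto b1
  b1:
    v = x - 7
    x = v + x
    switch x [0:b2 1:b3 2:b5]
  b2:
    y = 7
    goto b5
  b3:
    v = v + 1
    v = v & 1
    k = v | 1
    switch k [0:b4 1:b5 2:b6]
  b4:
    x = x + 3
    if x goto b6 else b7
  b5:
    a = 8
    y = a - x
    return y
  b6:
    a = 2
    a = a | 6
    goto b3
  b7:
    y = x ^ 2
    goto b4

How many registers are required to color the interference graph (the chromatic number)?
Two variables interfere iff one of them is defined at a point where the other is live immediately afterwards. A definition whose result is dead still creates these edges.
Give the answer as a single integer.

Answer: 3

Analysis:
Block summaries:
  b0: {u,x} / ∅
  b1: {v,x} / {x}
  b2: {y} / ∅
  b3: {k,v} / {v}
  b4: {x} / {x}
  b5: {a,y} / {x}
  b6: {a} / ∅
  b7: {y} / {x}

Backward fixpoint:
  b0 li=∅ lo={x}
  b1 li={x} lo={v,x}
  b2 li={x} lo={x}
  b3 li={v,x} lo={v,x}
  b4 li={v,x} lo={v,x}
  b5 li={x} lo=∅
  b6 li={v,x} lo={v,x}
  b7 li={v,x} lo={v,x}

Conflict graph:
  a: {v,x}
  k: {v,x}
  u: ∅
  v: {a,k,x,y}
  x: {a,k,v,y}
  y: {v,x}

Chromatic number:
  clique {a,v,x} ⇒ need ≥ 3
  assign a→c2 k→c2 u→c0 v→c0 x→c1 y→c2 — no edge inside a register ⇒ χ ≤ 3
  χ = 3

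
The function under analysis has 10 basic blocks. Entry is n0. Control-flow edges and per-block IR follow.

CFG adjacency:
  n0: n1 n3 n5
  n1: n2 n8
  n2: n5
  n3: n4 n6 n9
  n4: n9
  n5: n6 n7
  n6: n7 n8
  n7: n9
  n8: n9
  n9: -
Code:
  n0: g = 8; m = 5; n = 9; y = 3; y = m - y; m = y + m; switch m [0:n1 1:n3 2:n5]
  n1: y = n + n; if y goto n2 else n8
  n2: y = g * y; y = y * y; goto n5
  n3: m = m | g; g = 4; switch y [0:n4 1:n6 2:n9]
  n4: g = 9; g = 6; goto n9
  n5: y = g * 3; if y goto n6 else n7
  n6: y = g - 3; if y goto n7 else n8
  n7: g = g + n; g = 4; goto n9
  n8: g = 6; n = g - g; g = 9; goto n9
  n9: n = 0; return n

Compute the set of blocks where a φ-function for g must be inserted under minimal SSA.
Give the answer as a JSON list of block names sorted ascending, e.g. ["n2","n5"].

idom tree: n1←n0 n2←n1 n3←n0 n4←n3 n5←n0 n6←n0 n7←n0 n8←n0 n9←n0
Dom at joins:
  n5: preds {n0,n2}: {n0} ∩ {n0,n1,n2} = {n0}; idom=n0
  n6: preds {n3,n5}: {n0,n3} ∩ {n0,n5} = {n0}; idom=n0
  n7: preds {n5,n6}: {n0,n5} ∩ {n0,n6} = {n0}; idom=n0
  n8: preds {n1,n6}: {n0,n1} ∩ {n0,n6} = {n0}; idom=n0
  n9: preds {n3,n4,n7,n8}: {n0,n3} ∩ {n0,n3,n4} ∩ {n0,n7} ∩ {n0,n8} = {n0}; idom=n0

DF walk-up:
  n5←n0: walk · to n0
  n5←n2: walk n2→n1 to n0
  n6←n3: walk n3 to n0
  n6←n5: walk n5 to n0
  n7←n5: walk n5 to n0
  n7←n6: walk n6 to n0
  n8←n1: walk n1 to n0
  n8←n6: walk n6 to n0
  n9←n3: walk n3 to n0
  n9←n4: walk n4→n3 to n0
  n9←n7: walk n7 to n0
  n9←n8: walk n8 to n0
  DF(n0)=∅
  DF(n1)={n5,n8}
  DF(n2)={n5}
  DF(n3)={n6,n9}
  DF(n4)={n9}
  DF(n5)={n6,n7}
  DF(n6)={n7,n8}
  DF(n7)={n9}
  DF(n8)={n9}
  DF(n9)=∅

φ for g: defs {n0,n3,n4,n7,n8}
  DF⁺ = {n6,n7,n8,n9}

Answer: ["n6", "n7", "n8", "n9"]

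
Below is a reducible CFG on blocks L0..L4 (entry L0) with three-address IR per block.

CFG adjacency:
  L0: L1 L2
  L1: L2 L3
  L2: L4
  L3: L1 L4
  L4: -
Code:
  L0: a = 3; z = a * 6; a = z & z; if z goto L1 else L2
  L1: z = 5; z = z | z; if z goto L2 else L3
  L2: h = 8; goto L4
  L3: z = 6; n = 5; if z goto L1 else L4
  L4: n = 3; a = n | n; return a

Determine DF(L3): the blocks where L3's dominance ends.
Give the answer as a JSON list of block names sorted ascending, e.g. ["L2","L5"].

idom tree: L1←L0 L2←L0 L3←L1 L4←L0
Dom at joins:
  L1: preds {L0,L3}: {L0} ∩ {L0,L1,L3} = {L0}; idom=L0
  L2: preds {L0,L1}: {L0} ∩ {L0,L1} = {L0}; idom=L0
  L4: preds {L2,L3}: {L0,L2} ∩ {L0,L1,L3} = {L0}; idom=L0

Frontier:
  join L1 pred L0: · stop@L0
  join L1 pred L3: L3→L1 stop@L0
  join L2 pred L0: · stop@L0
  join L2 pred L1: L1 stop@L0
  join L4 pred L2: L2 stop@L0
  join L4 pred L3: L3→L1 stop@L0
  DF(L0)=∅
  DF(L1)={L1,L2,L4}
  DF(L2)={L4}
  DF(L3)={L1,L4}
  DF(L4)=∅

DF(L3) = ["L1", "L4"]

Answer: ["L1", "L4"]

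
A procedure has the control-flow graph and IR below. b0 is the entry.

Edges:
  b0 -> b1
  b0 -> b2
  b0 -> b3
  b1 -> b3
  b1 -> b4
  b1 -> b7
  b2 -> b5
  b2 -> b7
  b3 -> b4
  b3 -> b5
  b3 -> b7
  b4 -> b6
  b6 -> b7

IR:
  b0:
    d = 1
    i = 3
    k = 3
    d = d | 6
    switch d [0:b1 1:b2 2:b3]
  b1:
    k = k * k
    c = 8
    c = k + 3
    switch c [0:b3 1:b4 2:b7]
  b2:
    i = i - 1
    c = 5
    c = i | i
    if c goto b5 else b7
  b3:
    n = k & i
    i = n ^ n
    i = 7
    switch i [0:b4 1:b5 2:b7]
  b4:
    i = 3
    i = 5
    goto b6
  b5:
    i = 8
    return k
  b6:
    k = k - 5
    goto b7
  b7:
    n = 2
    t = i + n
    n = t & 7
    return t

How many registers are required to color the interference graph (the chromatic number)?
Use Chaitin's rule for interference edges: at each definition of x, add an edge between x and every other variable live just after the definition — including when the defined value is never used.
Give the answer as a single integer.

Answer: 3

Analysis:
Per-block:
  b0: {d,i,k} / ∅
  b1: {c,k} / {k}
  b2: {c,i} / {i}
  b3: {i,n} / {i,k}
  b4: {i} / ∅
  b5: {i} / {k}
  b6: {k} / {k}
  b7: {n,t} / {i}

Backward fixpoint:
  b0 li=∅ lo={i,k}
  b1 li={i,k} lo={i,k}
  b2 li={i,k} lo={i,k}
  b3 li={i,k} lo={i,k}
  b4 li={k} lo={i,k}
  b5 li={k} lo=∅
  b6 li={i,k} lo={i}
  b7 li={i} lo=∅

Conflict graph:
  c: {i,k}
  d: {i,k}
  i: {c,d,k,n}
  k: {c,d,i,n}
  n: {i,k,t}
  t: {n}

Chromatic number:
  lower bound: {c,i,k} mutually conflict ⇒ χ ≥ 3
  3-colouring: c0={i,t}  c1={k}  c2={c,d,n}
  χ = 3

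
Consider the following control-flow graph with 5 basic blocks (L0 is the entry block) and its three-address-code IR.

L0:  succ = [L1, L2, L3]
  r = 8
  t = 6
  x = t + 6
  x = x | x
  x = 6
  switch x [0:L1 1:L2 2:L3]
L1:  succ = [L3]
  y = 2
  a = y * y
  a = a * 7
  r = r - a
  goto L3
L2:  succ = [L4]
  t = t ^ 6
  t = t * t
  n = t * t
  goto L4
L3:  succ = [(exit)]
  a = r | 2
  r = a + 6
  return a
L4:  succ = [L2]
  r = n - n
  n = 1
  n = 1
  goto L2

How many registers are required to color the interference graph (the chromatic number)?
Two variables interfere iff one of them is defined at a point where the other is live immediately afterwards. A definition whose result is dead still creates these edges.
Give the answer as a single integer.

Answer: 3

Derivation:
Block summaries:
  L0 def {r,t,x} use ∅
  L1 def {a,r,y} use {r}
  L2 def {n,t} use {t}
  L3 def {a,r} use {r}
  L4 def {n,r} use {n}

Live sets:
  L0 li=∅ lo={r,t}
  L1 li={r} lo={r}
  L2 li={t} lo={n,t}
  L3 li={r} lo=∅
  L4 li={n,t} lo={t}

Conflict graph:
  a↔{r}
  n↔{t}
  r↔{a,t,x,y}
  t↔{n,r,x}
  x↔{r,t}
  y↔{r}

Chromatic number:
  {r,t,x} pairwise interfere (3-clique) ⇒ χ ≥ 3
  3-colouring: c0={n,r}  c1={a,t,y}  c2={x}
  χ = 3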